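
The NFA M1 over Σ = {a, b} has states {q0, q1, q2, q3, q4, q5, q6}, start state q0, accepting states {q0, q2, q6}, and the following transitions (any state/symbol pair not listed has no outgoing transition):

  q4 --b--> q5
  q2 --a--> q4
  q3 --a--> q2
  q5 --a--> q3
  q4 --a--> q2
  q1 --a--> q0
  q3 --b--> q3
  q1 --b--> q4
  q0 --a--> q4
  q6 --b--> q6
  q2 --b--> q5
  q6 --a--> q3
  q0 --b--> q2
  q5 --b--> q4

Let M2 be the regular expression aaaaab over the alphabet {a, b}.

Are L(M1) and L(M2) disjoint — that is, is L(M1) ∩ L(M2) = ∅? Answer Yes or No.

Yes

Converting the expression M2 to a DFA (subset construction, then merging equivalent states) gives the minimal DFA with states {r0, r1, r2, r3, r4, r5, r6, r7}, start state r0, accepting states {r7} and transitions r0: a→r1, b→r2; r1: a→r3, b→r2; r2: a→r2, b→r2; r3: a→r4, b→r2; r4: a→r5, b→r2; r5: a→r6, b→r2; r6: a→r2, b→r7; r7: a→r2, b→r2.
Exploring the product automaton M1 × M2 from the start pair (q0, r0), following both machines on each input symbol, reaches 11 state pairs: (q0, r0), (q4, r1), (q2, r2), (q2, r3), (q5, r2), (q4, r2), (q4, r4), (q3, r2), (q2, r5), (q4, r6), (q5, r7).
M1 accepts in {q0, q2, q6} and M2 accepts in {r7}; no reachable pair has both components accepting, so no string drives both machines to acceptance simultaneously and L(M1) ∩ L(M2) = ∅.
So no string is accepted by both, and the intersection is empty.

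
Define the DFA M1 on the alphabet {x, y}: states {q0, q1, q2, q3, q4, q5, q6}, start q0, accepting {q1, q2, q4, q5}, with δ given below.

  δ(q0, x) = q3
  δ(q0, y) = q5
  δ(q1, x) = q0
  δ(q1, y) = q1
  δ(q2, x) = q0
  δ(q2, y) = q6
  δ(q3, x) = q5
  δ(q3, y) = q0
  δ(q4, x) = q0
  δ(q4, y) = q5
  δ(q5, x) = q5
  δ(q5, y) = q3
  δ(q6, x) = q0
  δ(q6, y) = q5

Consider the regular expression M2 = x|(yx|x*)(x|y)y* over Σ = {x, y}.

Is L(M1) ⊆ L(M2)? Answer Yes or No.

No

The string yx is in L(M1) but not in L(M2).
So L(M1) ⊄ L(M2).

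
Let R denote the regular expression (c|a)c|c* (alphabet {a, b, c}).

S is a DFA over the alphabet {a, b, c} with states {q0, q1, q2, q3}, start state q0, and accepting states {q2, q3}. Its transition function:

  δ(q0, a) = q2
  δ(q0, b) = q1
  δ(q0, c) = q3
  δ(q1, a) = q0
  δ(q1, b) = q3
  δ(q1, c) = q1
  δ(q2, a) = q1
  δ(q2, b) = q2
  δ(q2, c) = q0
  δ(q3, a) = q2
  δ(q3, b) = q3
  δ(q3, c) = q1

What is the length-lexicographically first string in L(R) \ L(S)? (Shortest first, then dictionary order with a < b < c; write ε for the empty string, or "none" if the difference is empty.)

The empty string ε is accepted by R but not by S.
Since ε is the unique shortest string, it is the required witness.

ε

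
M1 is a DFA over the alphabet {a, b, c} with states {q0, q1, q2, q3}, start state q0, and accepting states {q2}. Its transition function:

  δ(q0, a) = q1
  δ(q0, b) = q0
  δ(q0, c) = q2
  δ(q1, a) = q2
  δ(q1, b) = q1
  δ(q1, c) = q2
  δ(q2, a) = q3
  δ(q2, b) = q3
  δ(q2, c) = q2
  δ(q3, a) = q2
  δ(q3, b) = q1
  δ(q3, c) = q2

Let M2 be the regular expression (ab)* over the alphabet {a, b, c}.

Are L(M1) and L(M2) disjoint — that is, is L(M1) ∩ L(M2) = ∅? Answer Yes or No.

Yes

Converting the expression M2 to a DFA (subset construction, then merging equivalent states) gives the minimal DFA with states {r0, r1, r2}, start state r0, accepting states {r0} and transitions r0: a→r1, b→r2, c→r2; r1: a→r2, b→r0, c→r2; r2: a→r2, b→r2, c→r2.
Exploring the product automaton M1 × M2 from the start pair (q0, r0), following both machines on each input symbol, reaches 9 state pairs: (q0, r0), (q1, r1), (q0, r2), (q2, r2), (q1, r0), (q1, r2), (q3, r2), (q2, r1), (q3, r0).
M1 accepts in {q2} and M2 accepts in {r0}; no reachable pair has both components accepting, so no string drives both machines to acceptance simultaneously and L(M1) ∩ L(M2) = ∅.
So no string is accepted by both, and the intersection is empty.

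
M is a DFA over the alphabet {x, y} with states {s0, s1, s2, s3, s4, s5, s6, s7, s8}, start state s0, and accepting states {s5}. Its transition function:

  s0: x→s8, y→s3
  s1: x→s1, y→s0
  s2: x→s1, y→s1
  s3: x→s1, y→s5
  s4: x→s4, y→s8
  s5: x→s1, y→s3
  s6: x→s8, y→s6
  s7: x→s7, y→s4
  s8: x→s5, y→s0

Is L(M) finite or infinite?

State s0 is reachable from the start and can reach an accepting state, and it lies on the cycle s0 → s8 → s0.
Traversing that cycle any number of times yields accepted strings of unbounded length, so the language is infinite.

infinite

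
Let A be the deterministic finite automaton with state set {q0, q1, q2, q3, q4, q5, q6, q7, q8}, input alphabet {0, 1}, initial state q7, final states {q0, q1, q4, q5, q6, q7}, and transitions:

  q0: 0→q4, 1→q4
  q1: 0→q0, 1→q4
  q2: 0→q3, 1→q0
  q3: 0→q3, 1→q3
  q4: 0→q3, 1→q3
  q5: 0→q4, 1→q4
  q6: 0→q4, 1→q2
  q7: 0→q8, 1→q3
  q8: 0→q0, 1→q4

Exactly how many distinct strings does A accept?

5

The useful subgraph on states {q0, q4, q7, q8} is acyclic, so L(A) is finite; the longest accepting path visits 4 useful states, giving maximum string length 3.
Counting accepting paths from q7 by length: 1 of length 0, 2 of length 2, 2 of length 3. Total 5.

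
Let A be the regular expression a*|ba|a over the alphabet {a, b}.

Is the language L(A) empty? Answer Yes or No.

The empty string ε matches the expression, so it belongs to L(A).
Since L(A) contains at least one string, it is not empty.

No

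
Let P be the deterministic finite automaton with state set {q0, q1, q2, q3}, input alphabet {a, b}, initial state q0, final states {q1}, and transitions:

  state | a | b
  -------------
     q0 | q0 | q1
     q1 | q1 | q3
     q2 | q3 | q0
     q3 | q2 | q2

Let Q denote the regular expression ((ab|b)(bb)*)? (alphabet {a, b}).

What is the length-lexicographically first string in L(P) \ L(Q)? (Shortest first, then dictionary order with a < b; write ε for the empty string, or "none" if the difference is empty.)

The string ba is accepted by P but not by Q.
No shorter string lies in the difference, and ba is the lexicographically first length-2 string in L(P) \ L(Q).

ba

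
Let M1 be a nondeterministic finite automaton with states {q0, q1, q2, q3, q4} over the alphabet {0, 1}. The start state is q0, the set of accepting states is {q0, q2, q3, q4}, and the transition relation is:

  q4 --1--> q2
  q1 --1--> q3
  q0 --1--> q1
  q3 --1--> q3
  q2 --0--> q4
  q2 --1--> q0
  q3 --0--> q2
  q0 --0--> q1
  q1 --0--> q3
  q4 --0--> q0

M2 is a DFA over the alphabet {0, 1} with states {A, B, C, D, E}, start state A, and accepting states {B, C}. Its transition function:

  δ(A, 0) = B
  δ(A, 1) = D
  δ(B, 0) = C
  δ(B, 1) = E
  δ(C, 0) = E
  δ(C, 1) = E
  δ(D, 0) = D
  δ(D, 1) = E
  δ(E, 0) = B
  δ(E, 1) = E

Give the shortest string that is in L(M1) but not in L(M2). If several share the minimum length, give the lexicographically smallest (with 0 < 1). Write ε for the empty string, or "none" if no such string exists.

The empty string ε is accepted by M1 but not by M2.
Since ε is the unique shortest string, it is the required witness.

ε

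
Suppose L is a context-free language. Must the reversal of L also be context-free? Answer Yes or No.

Reversing the right-hand side of every production of a context-free grammar for L gives a context-free grammar for Lᴿ (induction on derivation length).
So the context-free languages are closed under reversal.

Yes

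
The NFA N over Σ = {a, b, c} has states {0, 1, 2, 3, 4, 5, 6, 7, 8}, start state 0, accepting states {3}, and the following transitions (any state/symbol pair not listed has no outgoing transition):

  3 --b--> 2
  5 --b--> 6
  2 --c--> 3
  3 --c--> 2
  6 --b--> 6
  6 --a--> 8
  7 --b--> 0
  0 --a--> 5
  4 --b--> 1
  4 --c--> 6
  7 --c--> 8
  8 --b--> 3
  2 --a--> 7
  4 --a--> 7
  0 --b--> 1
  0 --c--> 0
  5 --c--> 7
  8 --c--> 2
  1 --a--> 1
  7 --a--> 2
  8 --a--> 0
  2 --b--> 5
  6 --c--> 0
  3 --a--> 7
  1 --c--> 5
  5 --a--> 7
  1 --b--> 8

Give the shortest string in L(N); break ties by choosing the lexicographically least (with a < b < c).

A breadth-first search from 0 reaches an accepting state first via the path 0 → 1 → 8 → 3 on input bbb.
No string of length < 3 is accepted (BFS exhausts all shorter strings without reaching an accepting state), and bbb is the lexicographically least accepting string of length 3.

bbb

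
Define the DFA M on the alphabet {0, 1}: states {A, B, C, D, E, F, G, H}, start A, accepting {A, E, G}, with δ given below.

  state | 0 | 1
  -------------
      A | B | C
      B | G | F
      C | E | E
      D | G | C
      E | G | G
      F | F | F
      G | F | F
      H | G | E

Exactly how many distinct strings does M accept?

8

The useful subgraph on states {A, B, C, E, G} is acyclic, so L(M) is finite; the longest accepting path visits 4 useful states, giving maximum string length 3.
Counting accepting paths from A by length: 1 of length 0, 3 of length 2, 4 of length 3. Total 8.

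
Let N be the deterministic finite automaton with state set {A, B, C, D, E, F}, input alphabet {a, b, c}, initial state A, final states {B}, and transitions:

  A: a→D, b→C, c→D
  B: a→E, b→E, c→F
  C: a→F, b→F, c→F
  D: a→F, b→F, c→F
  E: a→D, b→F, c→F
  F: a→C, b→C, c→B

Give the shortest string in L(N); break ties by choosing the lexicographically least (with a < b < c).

aac

A breadth-first search from A reaches an accepting state first via the path A → D → F → B on input aac.
No string of length < 3 is accepted (BFS exhausts all shorter strings without reaching an accepting state), and aac is the lexicographically least accepting string of length 3.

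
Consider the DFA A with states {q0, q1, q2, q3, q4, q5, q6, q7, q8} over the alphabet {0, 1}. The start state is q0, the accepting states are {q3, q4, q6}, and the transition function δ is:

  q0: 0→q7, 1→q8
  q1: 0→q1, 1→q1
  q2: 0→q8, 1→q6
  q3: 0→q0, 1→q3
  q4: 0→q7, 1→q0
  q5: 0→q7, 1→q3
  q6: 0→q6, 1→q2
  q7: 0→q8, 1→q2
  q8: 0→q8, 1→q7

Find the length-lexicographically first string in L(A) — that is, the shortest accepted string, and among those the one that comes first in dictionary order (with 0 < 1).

A breadth-first search from q0 reaches an accepting state first via the path q0 → q7 → q2 → q6 on input 011.
No string of length < 3 is accepted (BFS exhausts all shorter strings without reaching an accepting state), and 011 is the lexicographically least accepting string of length 3.

011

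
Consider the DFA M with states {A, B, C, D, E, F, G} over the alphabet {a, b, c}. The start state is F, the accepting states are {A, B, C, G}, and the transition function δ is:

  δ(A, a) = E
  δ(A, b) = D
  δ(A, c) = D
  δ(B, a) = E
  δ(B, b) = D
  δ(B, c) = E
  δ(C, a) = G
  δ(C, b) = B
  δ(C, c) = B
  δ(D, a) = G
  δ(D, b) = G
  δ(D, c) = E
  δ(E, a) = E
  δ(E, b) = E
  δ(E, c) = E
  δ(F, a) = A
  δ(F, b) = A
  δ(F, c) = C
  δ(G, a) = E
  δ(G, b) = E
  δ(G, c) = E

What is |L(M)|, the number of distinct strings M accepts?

The useful subgraph on states {A, B, C, D, F, G} is acyclic, so L(M) is finite; the longest accepting path visits 5 useful states, giving maximum string length 4.
Counting accepting paths from F by length: 3 of length 1, 3 of length 2, 8 of length 3, 4 of length 4. Total 18.

18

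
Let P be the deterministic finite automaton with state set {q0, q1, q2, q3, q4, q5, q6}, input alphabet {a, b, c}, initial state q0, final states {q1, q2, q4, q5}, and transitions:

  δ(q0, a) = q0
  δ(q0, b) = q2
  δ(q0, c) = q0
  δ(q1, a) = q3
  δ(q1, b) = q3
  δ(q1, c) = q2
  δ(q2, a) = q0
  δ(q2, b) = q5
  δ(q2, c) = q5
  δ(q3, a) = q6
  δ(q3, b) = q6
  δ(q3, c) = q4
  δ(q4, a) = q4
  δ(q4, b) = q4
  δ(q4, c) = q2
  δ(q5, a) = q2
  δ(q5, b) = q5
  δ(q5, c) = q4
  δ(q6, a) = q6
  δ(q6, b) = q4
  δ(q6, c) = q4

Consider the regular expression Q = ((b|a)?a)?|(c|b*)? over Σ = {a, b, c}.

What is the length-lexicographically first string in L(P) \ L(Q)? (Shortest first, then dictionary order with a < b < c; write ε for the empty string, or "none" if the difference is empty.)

ab

The string ab is accepted by P but not by Q.
No shorter string lies in the difference, and ab is the lexicographically first length-2 string in L(P) \ L(Q).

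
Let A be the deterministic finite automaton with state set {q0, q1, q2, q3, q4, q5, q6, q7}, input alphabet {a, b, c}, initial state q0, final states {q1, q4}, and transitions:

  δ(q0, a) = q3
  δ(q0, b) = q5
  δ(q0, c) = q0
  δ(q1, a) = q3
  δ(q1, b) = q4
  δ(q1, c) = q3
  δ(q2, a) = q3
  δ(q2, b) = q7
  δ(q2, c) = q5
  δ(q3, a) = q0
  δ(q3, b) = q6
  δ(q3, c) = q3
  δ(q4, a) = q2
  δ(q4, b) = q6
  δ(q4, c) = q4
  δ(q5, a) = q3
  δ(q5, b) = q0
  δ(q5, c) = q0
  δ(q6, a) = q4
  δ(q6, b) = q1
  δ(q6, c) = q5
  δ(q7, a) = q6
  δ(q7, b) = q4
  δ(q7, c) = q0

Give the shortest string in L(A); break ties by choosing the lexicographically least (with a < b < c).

aba

A breadth-first search from q0 reaches an accepting state first via the path q0 → q3 → q6 → q4 on input aba.
No string of length < 3 is accepted (BFS exhausts all shorter strings without reaching an accepting state), and aba is the lexicographically least accepting string of length 3.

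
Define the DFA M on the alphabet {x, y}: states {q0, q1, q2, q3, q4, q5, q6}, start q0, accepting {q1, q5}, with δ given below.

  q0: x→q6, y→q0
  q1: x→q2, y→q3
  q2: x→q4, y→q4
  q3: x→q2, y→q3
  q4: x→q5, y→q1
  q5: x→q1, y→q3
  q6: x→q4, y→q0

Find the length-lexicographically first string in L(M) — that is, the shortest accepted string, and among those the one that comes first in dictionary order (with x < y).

xxx

A breadth-first search from q0 reaches an accepting state first via the path q0 → q6 → q4 → q5 on input xxx.
No string of length < 3 is accepted (BFS exhausts all shorter strings without reaching an accepting state), and xxx is the lexicographically least accepting string of length 3.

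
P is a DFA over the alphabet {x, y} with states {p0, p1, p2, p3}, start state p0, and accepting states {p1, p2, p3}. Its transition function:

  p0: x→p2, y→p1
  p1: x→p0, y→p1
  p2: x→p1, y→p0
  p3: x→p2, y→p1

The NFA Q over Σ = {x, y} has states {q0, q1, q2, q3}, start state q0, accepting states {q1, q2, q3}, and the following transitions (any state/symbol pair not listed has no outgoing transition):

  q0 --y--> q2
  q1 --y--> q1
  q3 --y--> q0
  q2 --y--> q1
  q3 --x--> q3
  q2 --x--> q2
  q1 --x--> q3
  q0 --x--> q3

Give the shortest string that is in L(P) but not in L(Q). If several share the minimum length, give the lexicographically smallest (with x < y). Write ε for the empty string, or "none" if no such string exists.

The string xxy is accepted by P but not by Q.
No shorter string lies in the difference, and xxy is the lexicographically first length-3 string in L(P) \ L(Q).

xxy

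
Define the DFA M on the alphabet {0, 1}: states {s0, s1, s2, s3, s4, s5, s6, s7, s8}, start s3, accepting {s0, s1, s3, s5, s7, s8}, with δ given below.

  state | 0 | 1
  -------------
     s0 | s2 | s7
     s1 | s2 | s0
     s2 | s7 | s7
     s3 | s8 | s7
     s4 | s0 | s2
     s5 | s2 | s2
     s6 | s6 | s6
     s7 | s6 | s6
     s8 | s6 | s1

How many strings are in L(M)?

The useful subgraph on states {s0, s1, s2, s3, s7, s8} is acyclic, so L(M) is finite; the longest accepting path visits 6 useful states, giving maximum string length 5.
Counting accepting paths from s3 by length: 1 of length 0, 2 of length 1, 1 of length 2, 1 of length 3, 3 of length 4, 2 of length 5. Total 10.

10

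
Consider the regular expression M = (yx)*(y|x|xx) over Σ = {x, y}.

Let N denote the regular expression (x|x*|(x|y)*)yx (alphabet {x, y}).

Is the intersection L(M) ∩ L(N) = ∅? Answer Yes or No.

Converting the expression M to a DFA (subset construction, then merging equivalent states) gives the minimal DFA with states {m0, m1, m2, m3, m4}, start state m0, accepting states {m1, m2, m3} and transitions m0: x→m1, y→m2; m1: x→m3, y→m4; m2: x→m0, y→m4; m3: x→m4, y→m4; m4: x→m4, y→m4.
Converting the expression N to a DFA (subset construction, then merging equivalent states) gives the minimal DFA with states {n0, n1, n2}, start state n0, accepting states {n2} and transitions n0: x→n0, y→n1; n1: x→n2, y→n1; n2: x→n0, y→n1.
Exploring the product automaton M × N from the start pair (m0, n0), following both machines on each input symbol, reaches 8 state pairs: (m0, n0), (m1, n0), (m2, n1), (m3, n0), (m4, n1), (m0, n2), (m4, n0), (m4, n2).
M accepts in {m1, m2, m3} and N accepts in {n2}; no reachable pair has both components accepting, so no string drives both machines to acceptance simultaneously and L(M) ∩ L(N) = ∅.
So no string is accepted by both, and the intersection is empty.

Yes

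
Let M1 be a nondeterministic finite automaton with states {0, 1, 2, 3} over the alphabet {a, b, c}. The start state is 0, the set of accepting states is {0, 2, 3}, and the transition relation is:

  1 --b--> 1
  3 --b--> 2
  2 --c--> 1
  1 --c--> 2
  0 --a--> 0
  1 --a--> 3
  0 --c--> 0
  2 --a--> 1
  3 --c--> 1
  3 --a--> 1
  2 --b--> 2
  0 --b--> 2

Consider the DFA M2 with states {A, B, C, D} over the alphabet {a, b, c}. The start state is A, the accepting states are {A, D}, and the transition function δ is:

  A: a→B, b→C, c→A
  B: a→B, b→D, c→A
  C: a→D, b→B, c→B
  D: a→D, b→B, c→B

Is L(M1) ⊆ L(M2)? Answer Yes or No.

The string a is in L(M1) but not in L(M2).
So L(M1) ⊄ L(M2).

No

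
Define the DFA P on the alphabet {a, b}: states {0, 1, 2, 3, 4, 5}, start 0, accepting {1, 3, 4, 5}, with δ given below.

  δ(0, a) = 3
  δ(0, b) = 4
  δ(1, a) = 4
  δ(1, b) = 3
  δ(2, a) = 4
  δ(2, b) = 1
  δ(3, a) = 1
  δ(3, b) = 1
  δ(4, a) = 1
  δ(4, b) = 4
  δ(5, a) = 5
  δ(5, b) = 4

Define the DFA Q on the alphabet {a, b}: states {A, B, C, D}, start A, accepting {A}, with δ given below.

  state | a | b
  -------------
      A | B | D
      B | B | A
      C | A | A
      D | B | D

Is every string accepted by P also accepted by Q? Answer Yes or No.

No

The string a is in L(P) but not in L(Q).
So L(P) ⊄ L(Q).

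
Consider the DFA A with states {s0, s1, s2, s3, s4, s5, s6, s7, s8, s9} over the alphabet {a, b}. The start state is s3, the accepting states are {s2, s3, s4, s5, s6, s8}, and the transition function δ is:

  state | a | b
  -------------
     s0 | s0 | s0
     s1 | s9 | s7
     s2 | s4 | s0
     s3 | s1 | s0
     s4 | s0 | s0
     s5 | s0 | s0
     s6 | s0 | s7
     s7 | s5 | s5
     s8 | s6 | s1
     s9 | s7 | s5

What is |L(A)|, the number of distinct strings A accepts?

6

The useful subgraph on states {s1, s3, s5, s7, s9} is acyclic, so L(A) is finite; the longest accepting path visits 5 useful states, giving maximum string length 4.
Counting accepting paths from s3 by length: 1 of length 0, 3 of length 3, 2 of length 4. Total 6.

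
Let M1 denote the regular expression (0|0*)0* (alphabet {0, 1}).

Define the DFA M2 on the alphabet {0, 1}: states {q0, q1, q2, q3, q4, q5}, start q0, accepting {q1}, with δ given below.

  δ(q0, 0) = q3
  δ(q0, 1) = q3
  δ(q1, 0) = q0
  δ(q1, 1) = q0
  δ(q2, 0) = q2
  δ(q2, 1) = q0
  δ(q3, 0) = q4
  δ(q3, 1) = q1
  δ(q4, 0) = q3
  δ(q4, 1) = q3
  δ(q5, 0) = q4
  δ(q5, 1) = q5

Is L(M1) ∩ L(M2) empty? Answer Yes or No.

Yes

Converting the expression M1 to a DFA (subset construction, then merging equivalent states) gives the minimal DFA with states {r0, r1}, start state r0, accepting states {r0} and transitions r0: 0→r0, 1→r1; r1: 0→r1, 1→r1.
Exploring the product automaton M1 × M2 from the start pair (r0, q0), following both machines on each input symbol, reaches 7 state pairs: (r0, q0), (r0, q3), (r1, q3), (r0, q4), (r1, q1), (r1, q4), (r1, q0).
M1 accepts in {r0} and M2 accepts in {q1}; no reachable pair has both components accepting, so no string drives both machines to acceptance simultaneously and L(M1) ∩ L(M2) = ∅.
So no string is accepted by both, and the intersection is empty.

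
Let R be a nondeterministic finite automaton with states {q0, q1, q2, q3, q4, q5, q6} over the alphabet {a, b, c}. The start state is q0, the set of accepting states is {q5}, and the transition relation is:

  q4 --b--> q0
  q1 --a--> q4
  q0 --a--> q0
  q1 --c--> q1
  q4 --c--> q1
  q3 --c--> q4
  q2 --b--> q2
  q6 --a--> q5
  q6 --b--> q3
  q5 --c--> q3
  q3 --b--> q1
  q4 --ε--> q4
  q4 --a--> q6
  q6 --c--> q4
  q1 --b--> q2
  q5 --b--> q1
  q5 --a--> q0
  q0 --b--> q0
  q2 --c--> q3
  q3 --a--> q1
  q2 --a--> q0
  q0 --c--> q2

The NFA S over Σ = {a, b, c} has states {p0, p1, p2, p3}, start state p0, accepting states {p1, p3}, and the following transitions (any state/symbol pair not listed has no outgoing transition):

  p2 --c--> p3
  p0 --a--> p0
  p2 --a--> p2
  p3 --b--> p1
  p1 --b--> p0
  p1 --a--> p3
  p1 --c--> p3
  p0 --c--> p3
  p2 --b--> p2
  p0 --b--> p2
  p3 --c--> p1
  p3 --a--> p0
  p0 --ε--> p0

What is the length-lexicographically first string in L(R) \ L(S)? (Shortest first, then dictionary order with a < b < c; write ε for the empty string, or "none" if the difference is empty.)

The string cccaa is accepted by R but not by S.
No shorter string lies in the difference, and cccaa is the lexicographically first length-5 string in L(R) \ L(S).

cccaa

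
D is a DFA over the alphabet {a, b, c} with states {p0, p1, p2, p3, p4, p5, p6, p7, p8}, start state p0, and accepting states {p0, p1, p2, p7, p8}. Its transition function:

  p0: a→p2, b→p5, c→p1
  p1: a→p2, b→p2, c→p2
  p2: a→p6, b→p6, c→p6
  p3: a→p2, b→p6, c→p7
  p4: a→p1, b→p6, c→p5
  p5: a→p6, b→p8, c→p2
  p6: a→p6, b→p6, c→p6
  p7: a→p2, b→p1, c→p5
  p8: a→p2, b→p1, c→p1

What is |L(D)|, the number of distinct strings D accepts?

17

The useful subgraph on states {p0, p1, p2, p5, p8} is acyclic, so L(D) is finite; the longest accepting path visits 5 useful states, giving maximum string length 4.
Counting accepting paths from p0 by length: 1 of length 0, 2 of length 1, 5 of length 2, 3 of length 3, 6 of length 4. Total 17.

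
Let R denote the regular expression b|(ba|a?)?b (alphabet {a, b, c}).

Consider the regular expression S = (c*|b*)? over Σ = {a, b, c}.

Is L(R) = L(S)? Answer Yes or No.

No

The string ab is accepted by R but rejected by S.
So L(R) ≠ L(S).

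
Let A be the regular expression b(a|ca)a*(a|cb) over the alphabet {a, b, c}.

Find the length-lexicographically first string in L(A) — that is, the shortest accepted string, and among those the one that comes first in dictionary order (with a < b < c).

baa

By inspection of the expression, no string of length less than 3 matches, and baa is the lexicographically first match of length 3.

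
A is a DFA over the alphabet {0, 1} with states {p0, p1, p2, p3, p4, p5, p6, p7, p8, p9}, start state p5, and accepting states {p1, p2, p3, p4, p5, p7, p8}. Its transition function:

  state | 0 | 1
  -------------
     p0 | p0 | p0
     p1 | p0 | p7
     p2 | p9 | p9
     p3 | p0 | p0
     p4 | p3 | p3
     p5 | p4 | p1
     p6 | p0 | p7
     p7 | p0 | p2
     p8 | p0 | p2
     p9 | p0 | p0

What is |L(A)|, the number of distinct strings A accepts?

7

The useful subgraph on states {p1, p2, p3, p4, p5, p7} is acyclic, so L(A) is finite; the longest accepting path visits 4 useful states, giving maximum string length 3.
Counting accepting paths from p5 by length: 1 of length 0, 2 of length 1, 3 of length 2, 1 of length 3. Total 7.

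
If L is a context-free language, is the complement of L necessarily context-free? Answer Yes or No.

CFLs are closed under union, so if they were also closed under complement they would be closed under intersection by De Morgan (L₁ ∩ L₂ is the complement of the union of the complements). But {aⁿbⁿcᵐ} ∩ {aᵐbⁿcⁿ} = {aⁿbⁿcⁿ} is not context-free although both operands are.

No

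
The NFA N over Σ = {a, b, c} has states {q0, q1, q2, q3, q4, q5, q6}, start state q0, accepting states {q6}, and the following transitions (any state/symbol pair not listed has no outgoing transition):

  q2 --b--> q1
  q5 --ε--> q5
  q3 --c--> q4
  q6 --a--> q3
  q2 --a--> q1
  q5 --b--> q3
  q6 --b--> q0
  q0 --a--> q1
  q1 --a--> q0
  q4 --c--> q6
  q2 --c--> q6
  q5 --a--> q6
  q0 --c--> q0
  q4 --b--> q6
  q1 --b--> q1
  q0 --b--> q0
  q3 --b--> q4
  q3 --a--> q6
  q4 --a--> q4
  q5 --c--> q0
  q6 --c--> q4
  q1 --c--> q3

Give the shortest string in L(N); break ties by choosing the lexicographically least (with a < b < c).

A breadth-first search from q0 reaches an accepting state first via the path q0 → q1 → q3 → q6 on input aca.
No string of length < 3 is accepted (BFS exhausts all shorter strings without reaching an accepting state), and aca is the lexicographically least accepting string of length 3.

aca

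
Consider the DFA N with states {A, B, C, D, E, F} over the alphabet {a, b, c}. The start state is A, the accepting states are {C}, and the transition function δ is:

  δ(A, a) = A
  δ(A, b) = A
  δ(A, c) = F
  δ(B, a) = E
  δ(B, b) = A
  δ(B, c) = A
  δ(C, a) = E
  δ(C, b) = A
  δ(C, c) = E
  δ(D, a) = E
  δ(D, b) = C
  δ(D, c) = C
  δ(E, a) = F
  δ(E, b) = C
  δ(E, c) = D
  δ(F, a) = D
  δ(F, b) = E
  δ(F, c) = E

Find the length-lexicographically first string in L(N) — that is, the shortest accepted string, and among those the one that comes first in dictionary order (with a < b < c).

cab

A breadth-first search from A reaches an accepting state first via the path A → F → D → C on input cab.
No string of length < 3 is accepted (BFS exhausts all shorter strings without reaching an accepting state), and cab is the lexicographically least accepting string of length 3.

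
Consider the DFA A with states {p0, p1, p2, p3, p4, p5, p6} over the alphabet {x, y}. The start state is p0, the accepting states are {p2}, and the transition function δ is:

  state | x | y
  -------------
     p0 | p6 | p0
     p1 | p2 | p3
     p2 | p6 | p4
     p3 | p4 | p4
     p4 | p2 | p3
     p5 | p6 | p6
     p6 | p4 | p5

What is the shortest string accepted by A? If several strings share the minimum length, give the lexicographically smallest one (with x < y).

xxx

A breadth-first search from p0 reaches an accepting state first via the path p0 → p6 → p4 → p2 on input xxx.
No string of length < 3 is accepted (BFS exhausts all shorter strings without reaching an accepting state), and xxx is the lexicographically least accepting string of length 3.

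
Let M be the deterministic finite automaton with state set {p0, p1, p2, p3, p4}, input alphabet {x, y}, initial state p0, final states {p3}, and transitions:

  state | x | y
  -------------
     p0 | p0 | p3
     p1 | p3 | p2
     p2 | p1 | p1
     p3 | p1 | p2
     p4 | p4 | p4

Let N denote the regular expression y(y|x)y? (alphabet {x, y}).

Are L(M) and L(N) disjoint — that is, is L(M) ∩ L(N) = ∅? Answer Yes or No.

Converting the expression N to a DFA (subset construction, then merging equivalent states) gives the minimal DFA with states {n0, n1, n2, n3, n4}, start state n0, accepting states {n3, n4} and transitions n0: x→n1, y→n2; n1: x→n1, y→n1; n2: x→n3, y→n3; n3: x→n1, y→n4; n4: x→n1, y→n1.
Exploring the product automaton M × N from the start pair (p0, n0), following both machines on each input symbol, reaches 10 state pairs: (p0, n0), (p0, n1), (p3, n2), (p3, n1), (p1, n3), (p2, n3), (p1, n1), (p2, n1), (p2, n4), (p1, n4).
M accepts in {p3} and N accepts in {n3, n4}; no reachable pair has both components accepting, so no string drives both machines to acceptance simultaneously and L(M) ∩ L(N) = ∅.
So no string is accepted by both, and the intersection is empty.

Yes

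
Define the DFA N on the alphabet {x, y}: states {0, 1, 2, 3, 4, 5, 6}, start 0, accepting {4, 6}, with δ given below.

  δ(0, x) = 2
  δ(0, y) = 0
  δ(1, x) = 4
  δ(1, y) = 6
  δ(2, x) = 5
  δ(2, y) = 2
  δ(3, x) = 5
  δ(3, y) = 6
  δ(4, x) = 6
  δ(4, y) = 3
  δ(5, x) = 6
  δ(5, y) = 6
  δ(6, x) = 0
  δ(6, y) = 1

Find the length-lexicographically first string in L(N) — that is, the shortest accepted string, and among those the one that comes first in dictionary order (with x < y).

xxx

A breadth-first search from 0 reaches an accepting state first via the path 0 → 2 → 5 → 6 on input xxx.
No string of length < 3 is accepted (BFS exhausts all shorter strings without reaching an accepting state), and xxx is the lexicographically least accepting string of length 3.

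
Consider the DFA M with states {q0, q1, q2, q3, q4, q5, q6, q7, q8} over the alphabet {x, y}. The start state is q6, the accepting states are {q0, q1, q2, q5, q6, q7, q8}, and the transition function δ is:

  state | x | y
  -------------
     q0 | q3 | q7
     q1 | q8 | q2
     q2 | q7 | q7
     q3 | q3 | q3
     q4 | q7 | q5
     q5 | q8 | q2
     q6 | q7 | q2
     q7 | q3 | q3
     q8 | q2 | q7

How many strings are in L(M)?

The useful subgraph on states {q2, q6, q7} is acyclic, so L(M) is finite; the longest accepting path visits 3 useful states, giving maximum string length 2.
Counting accepting paths from q6 by length: 1 of length 0, 2 of length 1, 2 of length 2. Total 5.

5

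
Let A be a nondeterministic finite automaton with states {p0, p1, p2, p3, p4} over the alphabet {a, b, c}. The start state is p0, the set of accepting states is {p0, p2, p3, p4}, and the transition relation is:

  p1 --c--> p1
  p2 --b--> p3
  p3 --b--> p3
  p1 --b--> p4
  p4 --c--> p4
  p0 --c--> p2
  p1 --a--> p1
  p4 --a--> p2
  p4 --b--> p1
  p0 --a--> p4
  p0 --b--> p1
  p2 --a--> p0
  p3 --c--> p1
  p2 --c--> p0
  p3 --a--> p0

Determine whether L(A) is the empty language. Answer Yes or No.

The empty string ε is accepted: the run p0 ends in the accepting state p0.
Since at least one string is accepted, L(A) is not empty.

No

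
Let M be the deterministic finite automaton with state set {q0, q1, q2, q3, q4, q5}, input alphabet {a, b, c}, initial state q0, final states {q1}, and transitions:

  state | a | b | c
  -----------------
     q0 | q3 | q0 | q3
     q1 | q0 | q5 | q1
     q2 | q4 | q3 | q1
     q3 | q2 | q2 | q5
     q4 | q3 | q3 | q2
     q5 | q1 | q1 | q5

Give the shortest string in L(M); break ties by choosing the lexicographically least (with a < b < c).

aac

A breadth-first search from q0 reaches an accepting state first via the path q0 → q3 → q2 → q1 on input aac.
No string of length < 3 is accepted (BFS exhausts all shorter strings without reaching an accepting state), and aac is the lexicographically least accepting string of length 3.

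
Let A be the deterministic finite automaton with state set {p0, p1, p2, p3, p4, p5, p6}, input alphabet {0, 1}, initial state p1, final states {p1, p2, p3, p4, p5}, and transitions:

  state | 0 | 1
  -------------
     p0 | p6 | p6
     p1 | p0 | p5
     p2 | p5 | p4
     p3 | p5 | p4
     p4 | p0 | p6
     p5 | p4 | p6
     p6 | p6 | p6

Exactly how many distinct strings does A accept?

3

The useful subgraph on states {p1, p4, p5} is acyclic, so L(A) is finite; the longest accepting path visits 3 useful states, giving maximum string length 2.
Counting accepting paths from p1 by length: 1 of length 0, 1 of length 1, 1 of length 2. Total 3.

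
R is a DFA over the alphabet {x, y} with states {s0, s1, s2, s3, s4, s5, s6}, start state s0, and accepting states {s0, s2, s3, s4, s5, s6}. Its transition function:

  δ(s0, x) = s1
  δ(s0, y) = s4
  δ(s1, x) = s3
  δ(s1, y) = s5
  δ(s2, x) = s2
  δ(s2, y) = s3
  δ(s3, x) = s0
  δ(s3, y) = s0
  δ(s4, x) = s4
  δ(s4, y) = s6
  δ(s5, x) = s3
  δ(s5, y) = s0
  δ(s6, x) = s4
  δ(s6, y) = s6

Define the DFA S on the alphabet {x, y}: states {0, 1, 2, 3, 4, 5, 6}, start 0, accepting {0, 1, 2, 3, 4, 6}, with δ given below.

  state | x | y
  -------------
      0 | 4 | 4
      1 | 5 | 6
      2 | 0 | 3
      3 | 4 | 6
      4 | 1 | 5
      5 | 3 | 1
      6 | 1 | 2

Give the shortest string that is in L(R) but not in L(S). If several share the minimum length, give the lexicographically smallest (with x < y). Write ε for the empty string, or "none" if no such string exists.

xy

The string xy is accepted by R but not by S.
No shorter string lies in the difference, and xy is the lexicographically first length-2 string in L(R) \ L(S).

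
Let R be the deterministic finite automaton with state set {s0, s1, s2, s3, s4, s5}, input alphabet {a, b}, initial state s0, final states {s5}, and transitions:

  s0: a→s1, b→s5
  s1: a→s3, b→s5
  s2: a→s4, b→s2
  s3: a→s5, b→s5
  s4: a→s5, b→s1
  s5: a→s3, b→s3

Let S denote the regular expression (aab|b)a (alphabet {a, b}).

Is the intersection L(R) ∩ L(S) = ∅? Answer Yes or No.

Converting the expression S to a DFA (subset construction, then merging equivalent states) gives the minimal DFA with states {r0, r1, r2, r3, r4, r5}, start state r0, accepting states {r5} and transitions r0: a→r1, b→r2; r1: a→r3, b→r4; r2: a→r5, b→r4; r3: a→r4, b→r2; r4: a→r4, b→r4; r5: a→r4, b→r4.
Exploring the product automaton R × S from the start pair (s0, r0), following both machines on each input symbol, reaches 7 state pairs: (s0, r0), (s1, r1), (s5, r2), (s3, r3), (s5, r4), (s3, r5), (s3, r4).
R accepts in {s5} and S accepts in {r5}; no reachable pair has both components accepting, so no string drives both machines to acceptance simultaneously and L(R) ∩ L(S) = ∅.
So no string is accepted by both, and the intersection is empty.

Yes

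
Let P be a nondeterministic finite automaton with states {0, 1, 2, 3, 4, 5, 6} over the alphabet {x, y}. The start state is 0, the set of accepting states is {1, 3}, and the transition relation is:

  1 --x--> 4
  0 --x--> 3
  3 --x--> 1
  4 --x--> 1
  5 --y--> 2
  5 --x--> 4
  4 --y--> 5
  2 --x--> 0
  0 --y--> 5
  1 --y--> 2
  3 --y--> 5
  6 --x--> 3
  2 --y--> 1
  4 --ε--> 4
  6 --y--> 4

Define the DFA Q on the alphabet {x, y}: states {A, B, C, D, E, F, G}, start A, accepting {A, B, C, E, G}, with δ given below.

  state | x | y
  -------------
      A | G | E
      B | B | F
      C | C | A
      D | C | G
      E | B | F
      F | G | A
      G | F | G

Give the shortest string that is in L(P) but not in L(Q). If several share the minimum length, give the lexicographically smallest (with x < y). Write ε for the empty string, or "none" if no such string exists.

xx

The string xx is accepted by P but not by Q.
No shorter string lies in the difference, and xx is the lexicographically first length-2 string in L(P) \ L(Q).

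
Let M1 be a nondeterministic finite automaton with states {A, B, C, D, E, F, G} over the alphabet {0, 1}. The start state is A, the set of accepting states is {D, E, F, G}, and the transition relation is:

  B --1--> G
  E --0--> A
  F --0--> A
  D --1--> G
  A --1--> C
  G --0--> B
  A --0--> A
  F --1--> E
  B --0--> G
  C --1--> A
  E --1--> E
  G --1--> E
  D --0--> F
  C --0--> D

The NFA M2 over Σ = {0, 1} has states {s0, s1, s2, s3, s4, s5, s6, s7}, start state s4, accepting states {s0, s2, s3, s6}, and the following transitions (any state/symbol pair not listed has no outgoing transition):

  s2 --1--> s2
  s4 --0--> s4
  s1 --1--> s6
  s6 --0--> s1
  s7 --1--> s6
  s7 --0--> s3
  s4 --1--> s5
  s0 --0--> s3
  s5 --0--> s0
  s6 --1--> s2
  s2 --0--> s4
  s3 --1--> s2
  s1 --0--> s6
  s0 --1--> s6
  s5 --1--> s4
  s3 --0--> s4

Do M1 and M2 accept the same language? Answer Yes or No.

Exploring the product automaton M1 × M2 from the start pair (A, s4), following both machines on each input symbol, reaches 7 state pairs: (A, s4), (C, s5), (D, s0), (F, s3), (G, s6), (E, s2), (B, s1).
M1 accepts in {D, E, F, G} and M2 accepts in {s0, s2, s3, s6}. In every reachable pair the two components are either both accepting — (D, s0), (F, s3), (G, s6), (E, s2) — or both non-accepting, so no string is accepted by exactly one of the machines: L(M1) \ L(M2) and L(M2) \ L(M1) are both empty.
Hence every string is accepted by M1 iff it is accepted by M2, and the two languages coincide.

Yes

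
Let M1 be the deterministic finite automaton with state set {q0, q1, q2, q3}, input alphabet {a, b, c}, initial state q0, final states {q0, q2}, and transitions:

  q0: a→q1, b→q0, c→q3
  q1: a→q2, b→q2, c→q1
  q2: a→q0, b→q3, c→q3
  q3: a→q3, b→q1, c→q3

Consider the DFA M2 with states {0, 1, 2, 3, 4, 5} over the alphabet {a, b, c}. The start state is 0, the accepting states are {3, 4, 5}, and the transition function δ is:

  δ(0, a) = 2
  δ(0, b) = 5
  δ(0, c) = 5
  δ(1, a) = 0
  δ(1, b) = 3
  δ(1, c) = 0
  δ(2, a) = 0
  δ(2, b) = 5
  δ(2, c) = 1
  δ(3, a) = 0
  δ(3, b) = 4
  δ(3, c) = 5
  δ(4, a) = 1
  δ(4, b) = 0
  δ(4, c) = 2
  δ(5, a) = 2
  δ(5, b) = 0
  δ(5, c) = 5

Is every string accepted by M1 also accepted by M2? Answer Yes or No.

No

The empty string ε is in L(M1) but not in L(M2).
So L(M1) ⊄ L(M2).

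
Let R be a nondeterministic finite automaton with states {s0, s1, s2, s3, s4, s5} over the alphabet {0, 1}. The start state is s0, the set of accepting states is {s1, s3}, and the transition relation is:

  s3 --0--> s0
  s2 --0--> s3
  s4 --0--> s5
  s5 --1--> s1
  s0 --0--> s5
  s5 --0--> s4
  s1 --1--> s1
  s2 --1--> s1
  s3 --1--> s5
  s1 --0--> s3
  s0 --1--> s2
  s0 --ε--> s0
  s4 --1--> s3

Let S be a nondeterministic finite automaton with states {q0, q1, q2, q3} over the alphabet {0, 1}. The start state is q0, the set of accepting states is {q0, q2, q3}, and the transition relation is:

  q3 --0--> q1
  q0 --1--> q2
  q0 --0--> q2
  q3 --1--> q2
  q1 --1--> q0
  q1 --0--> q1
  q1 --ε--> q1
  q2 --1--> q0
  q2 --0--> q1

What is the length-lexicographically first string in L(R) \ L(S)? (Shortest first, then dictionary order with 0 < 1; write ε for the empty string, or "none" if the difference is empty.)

The string 10 is accepted by R but not by S.
No shorter string lies in the difference, and 10 is the lexicographically first length-2 string in L(R) \ L(S).

10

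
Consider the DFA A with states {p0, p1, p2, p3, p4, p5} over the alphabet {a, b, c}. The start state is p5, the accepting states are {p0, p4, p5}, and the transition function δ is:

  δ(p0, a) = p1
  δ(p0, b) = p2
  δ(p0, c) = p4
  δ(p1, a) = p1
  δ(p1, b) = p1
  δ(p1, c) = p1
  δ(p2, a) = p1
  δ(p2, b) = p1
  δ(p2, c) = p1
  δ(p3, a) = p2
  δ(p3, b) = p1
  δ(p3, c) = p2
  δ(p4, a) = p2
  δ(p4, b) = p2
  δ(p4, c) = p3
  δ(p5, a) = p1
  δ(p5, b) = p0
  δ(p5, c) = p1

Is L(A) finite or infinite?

finite

The useful states (reachable from p5 and able to reach an accepting state) are {p0, p4, p5}.
Restricted to these states the transition graph has no cycle, so every accepting path has bounded length and L is finite.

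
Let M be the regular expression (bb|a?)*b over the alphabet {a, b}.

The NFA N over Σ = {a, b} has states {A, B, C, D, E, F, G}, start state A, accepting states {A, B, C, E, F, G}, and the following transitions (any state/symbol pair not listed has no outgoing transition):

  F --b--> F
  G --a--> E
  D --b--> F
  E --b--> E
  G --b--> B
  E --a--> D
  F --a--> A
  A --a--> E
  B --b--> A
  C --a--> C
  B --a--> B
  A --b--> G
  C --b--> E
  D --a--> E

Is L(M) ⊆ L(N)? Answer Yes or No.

Yes

Converting the expression M to a DFA (subset construction, then merging equivalent states) gives the minimal DFA with states {m0, m1, m2}, start state m0, accepting states {m1} and transitions m0: a→m0, b→m1; m1: a→m2, b→m0; m2: a→m2, b→m2.
Exploring the product automaton M × N from the start pair (m0, A), following both machines on each input symbol, reaches 17 state pairs: (m0, A), (m0, E), (m1, G), (m0, D), (m1, E), (m2, E), (m0, B), (m1, F), (m2, D), (m1, A), (m2, A), (m0, F), (m2, F), (m0, G), (m2, G), (m1, B), (m2, B).
M accepts in {m1} and N accepts in {A, B, C, E, F, G}. The reachable pairs whose M-component is accepting are (m1, G), (m1, E), (m1, F), (m1, A), (m1, B); in each of them the N-component is accepting too, so the product for L(M) \ L(N) (M-component accepting, N-component rejecting) has no reachable accepting pair and the difference is empty.
Hence every string in L(M) is also in L(N).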